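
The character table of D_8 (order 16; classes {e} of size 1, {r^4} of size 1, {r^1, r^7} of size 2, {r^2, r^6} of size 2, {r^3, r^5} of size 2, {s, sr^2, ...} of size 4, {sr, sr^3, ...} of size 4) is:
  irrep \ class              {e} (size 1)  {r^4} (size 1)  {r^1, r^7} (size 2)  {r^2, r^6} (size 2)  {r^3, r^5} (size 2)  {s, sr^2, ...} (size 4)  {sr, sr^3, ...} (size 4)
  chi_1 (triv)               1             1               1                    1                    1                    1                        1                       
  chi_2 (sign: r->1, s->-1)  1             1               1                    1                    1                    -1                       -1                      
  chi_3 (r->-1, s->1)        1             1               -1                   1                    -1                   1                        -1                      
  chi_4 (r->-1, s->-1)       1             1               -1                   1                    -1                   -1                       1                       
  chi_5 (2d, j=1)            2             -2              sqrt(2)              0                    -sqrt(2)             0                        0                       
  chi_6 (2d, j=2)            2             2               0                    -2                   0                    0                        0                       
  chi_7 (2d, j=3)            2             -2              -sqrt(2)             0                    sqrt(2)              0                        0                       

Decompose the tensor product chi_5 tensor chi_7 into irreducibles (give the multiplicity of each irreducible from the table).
chi_5 tensor chi_7 = chi_3 + chi_4 + chi_6 (all other irreducibles have multiplicity 0).

Why: The character of a tensor product is the pointwise product (chi_5 * chi_7)(C) = chi_5(C) * chi_7(C):
  {e}: (2)*(2), {r^4}: (-2)*(-2), {r^1, r^7}: (sqrt(2))*(-sqrt(2)), {r^2, r^6}: (0)*(0), {r^3, r^5}: (-sqrt(2))*(sqrt(2)), {s, sr^2, ...}: (0)*(0), {sr, sr^3, ...}: (0)*(0)
so (chi_5 * chi_7) takes values
  {e} -> 4, {r^4} -> 4, {r^1, r^7} -> -2, {r^2, r^6} -> 0, {r^3, r^5} -> -2, {s, sr^2, ...} -> 0, {sr, sr^3, ...} -> 0.
Now take the inner product of this character with each irreducible chi from the table, <chi_5*chi_7, chi> = (1/16) sum_C |C| (chi_5*chi_7)(C) conj(chi(C)):
  <chi_5*chi_7, chi_1> = (1/16)[1*(4)*conj(1) + 1*(4)*conj(1) + 2*(-2)*conj(1) + 2*(0)*conj(1) + 2*(-2)*conj(1) + 4*(0)*conj(1) + 4*(0)*conj(1)]
      = (1/16)[(4) + (4) + (-4) + (0) + (-4) + (0) + (0)] = 0/16 = 0
  <chi_5*chi_7, chi_2> = (1/16)[1*(4)*conj(1) + 1*(4)*conj(1) + 2*(-2)*conj(1) + 2*(0)*conj(1) + 2*(-2)*conj(1) + 4*(0)*conj(-1) + 4*(0)*conj(-1)]
      = (1/16)[(4) + (4) + (-4) + (0) + (-4) + (0) + (0)] = 0/16 = 0
  <chi_5*chi_7, chi_3> = (1/16)[1*(4)*conj(1) + 1*(4)*conj(1) + 2*(-2)*conj(-1) + 2*(0)*conj(1) + 2*(-2)*conj(-1) + 4*(0)*conj(1) + 4*(0)*conj(-1)]
      = (1/16)[(4) + (4) + (4) + (0) + (4) + (0) + (0)] = 16/16 = 1
  <chi_5*chi_7, chi_4> = (1/16)[1*(4)*conj(1) + 1*(4)*conj(1) + 2*(-2)*conj(-1) + 2*(0)*conj(1) + 2*(-2)*conj(-1) + 4*(0)*conj(-1) + 4*(0)*conj(1)]
      = (1/16)[(4) + (4) + (4) + (0) + (4) + (0) + (0)] = 16/16 = 1
  <chi_5*chi_7, chi_5> = (1/16)[1*(4)*conj(2) + 1*(4)*conj(-2) + 2*(-2)*conj(sqrt(2)) + 2*(0)*conj(0) + 2*(-2)*conj(-sqrt(2)) + 4*(0)*conj(0) + 4*(0)*conj(0)]
      = (1/16)[(8) + (-8) + (-4*sqrt(2)) + (0) + (4*sqrt(2)) + (0) + (0)] = 0/16 = 0
  <chi_5*chi_7, chi_6> = (1/16)[1*(4)*conj(2) + 1*(4)*conj(2) + 2*(-2)*conj(0) + 2*(0)*conj(-2) + 2*(-2)*conj(0) + 4*(0)*conj(0) + 4*(0)*conj(0)]
      = (1/16)[(8) + (8) + (0) + (0) + (0) + (0) + (0)] = 16/16 = 1
  <chi_5*chi_7, chi_7> = (1/16)[1*(4)*conj(2) + 1*(4)*conj(-2) + 2*(-2)*conj(-sqrt(2)) + 2*(0)*conj(0) + 2*(-2)*conj(sqrt(2)) + 4*(0)*conj(0) + 4*(0)*conj(0)]
      = (1/16)[(8) + (-8) + (4*sqrt(2)) + (0) + (-4*sqrt(2)) + (0) + (0)] = 0/16 = 0
Hence the multiplicities are chi_3: 1, chi_4: 1, chi_6: 1. Dimension check: dim(chi_5)*dim(chi_7) = 2*2 = 4 and sum (mult * dim) = 1*1 + 1*1 + 1*2 = 4.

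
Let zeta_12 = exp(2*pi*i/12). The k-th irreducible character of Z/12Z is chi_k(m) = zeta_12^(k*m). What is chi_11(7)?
chi_11(7) = zeta_12^77 = exp(5*I*pi/6)

Solution. chi_11(7) = zeta_12^(11*7) = zeta_12^77. Since zeta_12^12 = 1, this equals zeta_12^5 = exp(2*pi*i*5/12) = exp(5*I*pi/6).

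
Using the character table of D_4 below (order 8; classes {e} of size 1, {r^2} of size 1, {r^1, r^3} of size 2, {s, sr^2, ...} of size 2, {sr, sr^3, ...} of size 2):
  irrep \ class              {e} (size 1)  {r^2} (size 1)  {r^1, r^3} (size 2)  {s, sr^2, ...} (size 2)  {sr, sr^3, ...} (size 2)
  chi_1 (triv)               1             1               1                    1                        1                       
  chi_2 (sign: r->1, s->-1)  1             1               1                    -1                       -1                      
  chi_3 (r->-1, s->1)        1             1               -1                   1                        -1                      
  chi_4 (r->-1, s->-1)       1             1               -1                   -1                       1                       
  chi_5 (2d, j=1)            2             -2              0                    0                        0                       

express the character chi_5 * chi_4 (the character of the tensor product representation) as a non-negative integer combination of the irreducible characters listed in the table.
chi_5 tensor chi_4 = chi_5 (all other irreducibles have multiplicity 0).

Why: The character of a tensor product is the pointwise product (chi_5 * chi_4)(C) = chi_5(C) * chi_4(C):
  {e}: (2)*(1), {r^2}: (-2)*(1), {r^1, r^3}: (0)*(-1), {s, sr^2, ...}: (0)*(-1), {sr, sr^3, ...}: (0)*(1)
so (chi_5 * chi_4) takes values
  {e} -> 2, {r^2} -> -2, {r^1, r^3} -> 0, {s, sr^2, ...} -> 0, {sr, sr^3, ...} -> 0.
Now take the inner product of this character with each irreducible chi from the table, <chi_5*chi_4, chi> = (1/8) sum_C |C| (chi_5*chi_4)(C) conj(chi(C)):
  <chi_5*chi_4, chi_1> = (1/8)[1*(2)*conj(1) + 1*(-2)*conj(1) + 2*(0)*conj(1) + 2*(0)*conj(1) + 2*(0)*conj(1)]
      = (1/8)[(2) + (-2) + (0) + (0) + (0)] = 0/8 = 0
  <chi_5*chi_4, chi_2> = (1/8)[1*(2)*conj(1) + 1*(-2)*conj(1) + 2*(0)*conj(1) + 2*(0)*conj(-1) + 2*(0)*conj(-1)]
      = (1/8)[(2) + (-2) + (0) + (0) + (0)] = 0/8 = 0
  <chi_5*chi_4, chi_3> = (1/8)[1*(2)*conj(1) + 1*(-2)*conj(1) + 2*(0)*conj(-1) + 2*(0)*conj(1) + 2*(0)*conj(-1)]
      = (1/8)[(2) + (-2) + (0) + (0) + (0)] = 0/8 = 0
  <chi_5*chi_4, chi_4> = (1/8)[1*(2)*conj(1) + 1*(-2)*conj(1) + 2*(0)*conj(-1) + 2*(0)*conj(-1) + 2*(0)*conj(1)]
      = (1/8)[(2) + (-2) + (0) + (0) + (0)] = 0/8 = 0
  <chi_5*chi_4, chi_5> = (1/8)[1*(2)*conj(2) + 1*(-2)*conj(-2) + 2*(0)*conj(0) + 2*(0)*conj(0) + 2*(0)*conj(0)]
      = (1/8)[(4) + (4) + (0) + (0) + (0)] = 8/8 = 1
Hence the multiplicities are chi_5: 1. Dimension check: dim(chi_5)*dim(chi_4) = 2*1 = 2 and sum (mult * dim) = 1*2 = 2.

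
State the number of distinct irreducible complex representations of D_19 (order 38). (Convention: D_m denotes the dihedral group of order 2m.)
11

Derivation: The number of irreducible complex representations of a finite group equals its number of conjugacy classes. D_19 has 11 conjugacy classes ((n+3)/2 for n odd), so D_19 (order 38) has exactly 11 irreducible complex representations.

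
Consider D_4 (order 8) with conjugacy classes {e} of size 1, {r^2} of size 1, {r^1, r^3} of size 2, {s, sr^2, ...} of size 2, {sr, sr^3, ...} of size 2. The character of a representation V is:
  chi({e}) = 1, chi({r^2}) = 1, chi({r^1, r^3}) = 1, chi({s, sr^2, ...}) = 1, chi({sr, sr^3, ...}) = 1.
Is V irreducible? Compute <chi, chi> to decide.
Irreducible: <chi, chi> = 1.

Derivation: <chi, chi> = (1/|G|) sum_C |C| * |chi(C)|^2 = (1/8)[1*|1|^2 + 1*|1|^2 + 2*|1|^2 + 2*|1|^2 + 2*|1|^2]
  = (1/8)[(1) + (1) + (2) + (2) + (2)] = 8/8 = 1.
A character is irreducible iff <chi, chi> = 1, so this representation is irreducible.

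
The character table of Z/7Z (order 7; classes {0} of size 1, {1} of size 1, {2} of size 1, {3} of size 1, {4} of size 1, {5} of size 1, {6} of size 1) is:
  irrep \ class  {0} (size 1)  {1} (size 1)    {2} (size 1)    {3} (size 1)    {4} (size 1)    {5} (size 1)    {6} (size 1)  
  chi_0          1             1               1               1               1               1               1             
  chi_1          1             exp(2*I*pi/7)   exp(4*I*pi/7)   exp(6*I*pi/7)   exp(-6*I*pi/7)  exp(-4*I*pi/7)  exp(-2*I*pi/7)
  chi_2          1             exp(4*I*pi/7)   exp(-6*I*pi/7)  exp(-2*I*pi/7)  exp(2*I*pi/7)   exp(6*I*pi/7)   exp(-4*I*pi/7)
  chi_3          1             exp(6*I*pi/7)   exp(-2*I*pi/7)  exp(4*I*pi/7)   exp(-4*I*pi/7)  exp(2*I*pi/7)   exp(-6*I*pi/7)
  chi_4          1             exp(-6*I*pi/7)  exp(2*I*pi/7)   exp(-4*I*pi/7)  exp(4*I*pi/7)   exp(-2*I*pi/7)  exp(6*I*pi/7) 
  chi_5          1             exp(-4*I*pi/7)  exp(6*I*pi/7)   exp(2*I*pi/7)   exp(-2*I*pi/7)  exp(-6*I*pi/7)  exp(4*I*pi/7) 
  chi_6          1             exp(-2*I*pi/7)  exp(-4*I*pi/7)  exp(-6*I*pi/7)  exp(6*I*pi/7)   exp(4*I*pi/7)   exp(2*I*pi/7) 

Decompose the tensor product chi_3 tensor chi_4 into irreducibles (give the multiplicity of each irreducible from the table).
chi_3 tensor chi_4 = chi_0 (all other irreducibles have multiplicity 0).

Proof sketch: The character of a tensor product is the pointwise product (chi_3 * chi_4)(C) = chi_3(C) * chi_4(C):
  {0}: (1)*(1), {1}: (exp(6*I*pi/7))*(exp(-6*I*pi/7)), {2}: (exp(-2*I*pi/7))*(exp(2*I*pi/7)), {3}: (exp(4*I*pi/7))*(exp(-4*I*pi/7)), {4}: (exp(-4*I*pi/7))*(exp(4*I*pi/7)), {5}: (exp(2*I*pi/7))*(exp(-2*I*pi/7)), {6}: (exp(-6*I*pi/7))*(exp(6*I*pi/7))
so (chi_3 * chi_4) takes values
  {0} -> 1, {1} -> 1, {2} -> 1, {3} -> 1, {4} -> 1, {5} -> 1, {6} -> 1.
Now take the inner product of this character with each irreducible chi from the table, <chi_3*chi_4, chi> = (1/7) sum_C |C| (chi_3*chi_4)(C) conj(chi(C)):
  <chi_3*chi_4, chi_0> = (1/7)[1*(1)*conj(1) + 1*(1)*conj(1) + 1*(1)*conj(1) + 1*(1)*conj(1) + 1*(1)*conj(1) + 1*(1)*conj(1) + 1*(1)*conj(1)]
      = (1/7)[(1) + (1) + (1) + (1) + (1) + (1) + (1)] = 7/7 = 1
  <chi_3*chi_4, chi_1> = (1/7)[1*(1)*conj(1) + 1*(1)*conj(exp(2*I*pi/7)) + 1*(1)*conj(exp(4*I*pi/7)) + 1*(1)*conj(exp(6*I*pi/7)) + 1*(1)*conj(exp(-6*I*pi/7)) + 1*(1)*conj(exp(-4*I*pi/7)) + 1*(1)*conj(exp(-2*I*pi/7))]
      = (1/7)[(1) + (exp(-2*I*pi/7)) + (exp(-4*I*pi/7)) + (exp(-6*I*pi/7)) + (exp(6*I*pi/7)) + (exp(4*I*pi/7)) + (exp(2*I*pi/7))] = 0/7 = 0
  <chi_3*chi_4, chi_2> = (1/7)[1*(1)*conj(1) + 1*(1)*conj(exp(4*I*pi/7)) + 1*(1)*conj(exp(-6*I*pi/7)) + 1*(1)*conj(exp(-2*I*pi/7)) + 1*(1)*conj(exp(2*I*pi/7)) + 1*(1)*conj(exp(6*I*pi/7)) + 1*(1)*conj(exp(-4*I*pi/7))]
      = (1/7)[(1) + (exp(-4*I*pi/7)) + (exp(6*I*pi/7)) + (exp(2*I*pi/7)) + (exp(-2*I*pi/7)) + (exp(-6*I*pi/7)) + (exp(4*I*pi/7))] = 0/7 = 0
  <chi_3*chi_4, chi_3> = (1/7)[1*(1)*conj(1) + 1*(1)*conj(exp(6*I*pi/7)) + 1*(1)*conj(exp(-2*I*pi/7)) + 1*(1)*conj(exp(4*I*pi/7)) + 1*(1)*conj(exp(-4*I*pi/7)) + 1*(1)*conj(exp(2*I*pi/7)) + 1*(1)*conj(exp(-6*I*pi/7))]
      = (1/7)[(1) + (exp(-6*I*pi/7)) + (exp(2*I*pi/7)) + (exp(-4*I*pi/7)) + (exp(4*I*pi/7)) + (exp(-2*I*pi/7)) + (exp(6*I*pi/7))] = 0/7 = 0
  <chi_3*chi_4, chi_4> = (1/7)[1*(1)*conj(1) + 1*(1)*conj(exp(-6*I*pi/7)) + 1*(1)*conj(exp(2*I*pi/7)) + 1*(1)*conj(exp(-4*I*pi/7)) + 1*(1)*conj(exp(4*I*pi/7)) + 1*(1)*conj(exp(-2*I*pi/7)) + 1*(1)*conj(exp(6*I*pi/7))]
      = (1/7)[(1) + (exp(6*I*pi/7)) + (exp(-2*I*pi/7)) + (exp(4*I*pi/7)) + (exp(-4*I*pi/7)) + (exp(2*I*pi/7)) + (exp(-6*I*pi/7))] = 0/7 = 0
  <chi_3*chi_4, chi_5> = (1/7)[1*(1)*conj(1) + 1*(1)*conj(exp(-4*I*pi/7)) + 1*(1)*conj(exp(6*I*pi/7)) + 1*(1)*conj(exp(2*I*pi/7)) + 1*(1)*conj(exp(-2*I*pi/7)) + 1*(1)*conj(exp(-6*I*pi/7)) + 1*(1)*conj(exp(4*I*pi/7))]
      = (1/7)[(1) + (exp(4*I*pi/7)) + (exp(-6*I*pi/7)) + (exp(-2*I*pi/7)) + (exp(2*I*pi/7)) + (exp(6*I*pi/7)) + (exp(-4*I*pi/7))] = 0/7 = 0
  <chi_3*chi_4, chi_6> = (1/7)[1*(1)*conj(1) + 1*(1)*conj(exp(-2*I*pi/7)) + 1*(1)*conj(exp(-4*I*pi/7)) + 1*(1)*conj(exp(-6*I*pi/7)) + 1*(1)*conj(exp(6*I*pi/7)) + 1*(1)*conj(exp(4*I*pi/7)) + 1*(1)*conj(exp(2*I*pi/7))]
      = (1/7)[(1) + (exp(2*I*pi/7)) + (exp(4*I*pi/7)) + (exp(6*I*pi/7)) + (exp(-6*I*pi/7)) + (exp(-4*I*pi/7)) + (exp(-2*I*pi/7))] = 0/7 = 0
(Exp terms are combined using exp(i*s)*conj(exp(i*t)) = exp(i*(s-t)), and sums of them are collapsed using the identity that for every m > 1 the m distinct m-th roots of unity sum to 0, e.g. 1 + exp(2*I*pi/3) + exp(-2*I*pi/3) = 0.)
Hence the multiplicities are chi_0: 1. Dimension check: dim(chi_3)*dim(chi_4) = 1*1 = 1 and sum (mult * dim) = 1*1 = 1.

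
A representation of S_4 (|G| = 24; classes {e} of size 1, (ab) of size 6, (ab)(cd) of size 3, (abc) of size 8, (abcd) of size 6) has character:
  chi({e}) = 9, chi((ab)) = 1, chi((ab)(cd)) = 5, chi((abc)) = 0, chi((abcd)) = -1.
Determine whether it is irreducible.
Not irreducible (reducible): <chi, chi> = 7 > 1.

Argument: <chi, chi> = (1/|G|) sum_C |C| * |chi(C)|^2 = (1/24)[1*|9|^2 + 6*|1|^2 + 3*|5|^2 + 8*|0|^2 + 6*|-1|^2]
  = (1/24)[(81) + (6) + (75) + (0) + (6)] = 168/24 = 7.
A character is irreducible iff <chi, chi> = 1, so this representation is reducible.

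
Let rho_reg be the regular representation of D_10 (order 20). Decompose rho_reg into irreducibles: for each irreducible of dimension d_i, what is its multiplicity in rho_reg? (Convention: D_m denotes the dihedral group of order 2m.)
Each irreducible V_i of dimension d_i appears with multiplicity d_i, i.e. rho_reg = (direct sum over all irreducibles V_i) d_i V_i. The irreducible dimensions for D_10 are 1, 1, 1, 1, 2, 2, 2, 2: 4 irreducibles of dimension 1, each with multiplicity 1; 4 irreducibles of dimension 2, each with multiplicity 2. Total dimension 4*1*1 + 4*2*2 = 20 = |G|.

Working: General theorem: in the regular representation of a finite group G, each irreducible appears with multiplicity equal to its dimension. Check: dim(rho_reg) = sum d_i^2 = 1 + 1 + 1 + 1 + 4 + 4 + 4 + 4 = 20 = |G|.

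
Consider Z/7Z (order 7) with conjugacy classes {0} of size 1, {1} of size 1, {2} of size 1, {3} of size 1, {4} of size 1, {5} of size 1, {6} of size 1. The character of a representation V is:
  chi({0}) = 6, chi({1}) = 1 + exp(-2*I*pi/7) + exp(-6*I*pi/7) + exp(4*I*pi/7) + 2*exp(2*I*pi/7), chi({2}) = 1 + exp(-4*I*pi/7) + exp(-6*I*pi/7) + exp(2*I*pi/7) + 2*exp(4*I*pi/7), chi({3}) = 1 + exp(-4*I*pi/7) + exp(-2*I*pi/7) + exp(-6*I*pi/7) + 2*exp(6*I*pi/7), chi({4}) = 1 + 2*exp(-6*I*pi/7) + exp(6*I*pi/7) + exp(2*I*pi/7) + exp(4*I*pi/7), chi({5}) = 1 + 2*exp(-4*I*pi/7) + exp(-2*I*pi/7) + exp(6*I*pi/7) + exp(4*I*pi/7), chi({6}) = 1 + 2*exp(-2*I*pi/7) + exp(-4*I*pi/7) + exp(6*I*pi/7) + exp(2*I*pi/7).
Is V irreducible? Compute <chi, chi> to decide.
Not irreducible (reducible): <chi, chi> = 8 > 1.

Explanation: <chi, chi> = (1/|G|) sum_C |C| * |chi(C)|^2 = (1/7)[1*|6|^2 + 1*|1 + exp(-2*I*pi/7) + exp(-6*I*pi/7) + exp(4*I*pi/7) + 2*exp(2*I*pi/7)|^2 + 1*|1 + exp(-4*I*pi/7) + exp(-6*I*pi/7) + exp(2*I*pi/7) + 2*exp(4*I*pi/7)|^2 + 1*|1 + exp(-4*I*pi/7) + exp(-2*I*pi/7) + exp(-6*I*pi/7) + 2*exp(6*I*pi/7)|^2 + 1*|1 + 2*exp(-6*I*pi/7) + exp(6*I*pi/7) + exp(2*I*pi/7) + exp(4*I*pi/7)|^2 + 1*|1 + 2*exp(-4*I*pi/7) + exp(-2*I*pi/7) + exp(6*I*pi/7) + exp(4*I*pi/7)|^2 + 1*|1 + 2*exp(-2*I*pi/7) + exp(-4*I*pi/7) + exp(6*I*pi/7) + exp(2*I*pi/7)|^2]
  = (1/7)[(36) + (8 + 5*exp(-4*I*pi/7) + 5*exp(-2*I*pi/7) + 4*exp(-6*I*pi/7) + 4*exp(6*I*pi/7) + 5*exp(2*I*pi/7) + 5*exp(4*I*pi/7)) + (8 + 5*exp(-4*I*pi/7) + 4*exp(-2*I*pi/7) + 5*exp(-6*I*pi/7) + 5*exp(6*I*pi/7) + 4*exp(2*I*pi/7) + 5*exp(4*I*pi/7)) + (8 + 5*exp(-2*I*pi/7) + 4*exp(-4*I*pi/7) + 5*exp(-6*I*pi/7) + 5*exp(6*I*pi/7) + 4*exp(4*I*pi/7) + 5*exp(2*I*pi/7)) + (8 + 5*exp(-2*I*pi/7) + 4*exp(-4*I*pi/7) + 5*exp(-6*I*pi/7) + 5*exp(6*I*pi/7) + 4*exp(4*I*pi/7) + 5*exp(2*I*pi/7)) + (8 + 5*exp(-4*I*pi/7) + 4*exp(-2*I*pi/7) + 5*exp(-6*I*pi/7) + 5*exp(6*I*pi/7) + 4*exp(2*I*pi/7) + 5*exp(4*I*pi/7)) + (8 + 5*exp(-4*I*pi/7) + 5*exp(-2*I*pi/7) + 4*exp(-6*I*pi/7) + 4*exp(6*I*pi/7) + 5*exp(2*I*pi/7) + 5*exp(4*I*pi/7))] = 56/7 = 8.
(Exp terms are combined using exp(i*s)*conj(exp(i*t)) = exp(i*(s-t)), and sums of them are collapsed using the identity that for every m > 1 the m distinct m-th roots of unity sum to 0, e.g. 1 + exp(2*I*pi/3) + exp(-2*I*pi/3) = 0.)
A character is irreducible iff <chi, chi> = 1, so this representation is reducible.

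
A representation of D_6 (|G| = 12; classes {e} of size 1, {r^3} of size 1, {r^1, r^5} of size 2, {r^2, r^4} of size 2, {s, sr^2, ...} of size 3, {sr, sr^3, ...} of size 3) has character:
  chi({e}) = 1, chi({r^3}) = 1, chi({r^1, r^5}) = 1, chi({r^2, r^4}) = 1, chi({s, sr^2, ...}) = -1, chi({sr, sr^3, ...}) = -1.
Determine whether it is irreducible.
Irreducible: <chi, chi> = 1.

Derivation: <chi, chi> = (1/|G|) sum_C |C| * |chi(C)|^2 = (1/12)[1*|1|^2 + 1*|1|^2 + 2*|1|^2 + 2*|1|^2 + 3*|-1|^2 + 3*|-1|^2]
  = (1/12)[(1) + (1) + (2) + (2) + (3) + (3)] = 12/12 = 1.
A character is irreducible iff <chi, chi> = 1, so this representation is irreducible.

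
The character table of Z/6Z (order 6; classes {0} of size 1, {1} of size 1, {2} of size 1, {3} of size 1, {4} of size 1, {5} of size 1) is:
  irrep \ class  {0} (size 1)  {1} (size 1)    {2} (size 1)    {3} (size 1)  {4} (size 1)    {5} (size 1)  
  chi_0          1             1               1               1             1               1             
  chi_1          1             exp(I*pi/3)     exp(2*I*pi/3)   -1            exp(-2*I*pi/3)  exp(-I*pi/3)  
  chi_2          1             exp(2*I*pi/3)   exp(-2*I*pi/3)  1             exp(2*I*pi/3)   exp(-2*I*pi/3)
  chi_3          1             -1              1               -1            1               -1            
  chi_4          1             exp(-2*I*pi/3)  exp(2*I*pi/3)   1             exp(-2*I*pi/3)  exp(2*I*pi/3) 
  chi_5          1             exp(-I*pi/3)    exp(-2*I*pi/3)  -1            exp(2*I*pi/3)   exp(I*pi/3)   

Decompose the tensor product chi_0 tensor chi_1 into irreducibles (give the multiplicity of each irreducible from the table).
chi_0 tensor chi_1 = chi_1 (all other irreducibles have multiplicity 0).

Proof sketch: The character of a tensor product is the pointwise product (chi_0 * chi_1)(C) = chi_0(C) * chi_1(C):
  {0}: (1)*(1), {1}: (1)*(exp(I*pi/3)), {2}: (1)*(exp(2*I*pi/3)), {3}: (1)*(-1), {4}: (1)*(exp(-2*I*pi/3)), {5}: (1)*(exp(-I*pi/3))
so (chi_0 * chi_1) takes values
  {0} -> 1, {1} -> exp(I*pi/3), {2} -> exp(2*I*pi/3), {3} -> -1, {4} -> exp(-2*I*pi/3), {5} -> exp(-I*pi/3).
Now take the inner product of this character with each irreducible chi from the table, <chi_0*chi_1, chi> = (1/6) sum_C |C| (chi_0*chi_1)(C) conj(chi(C)):
  <chi_0*chi_1, chi_0> = (1/6)[1*(1)*conj(1) + 1*(exp(I*pi/3))*conj(1) + 1*(exp(2*I*pi/3))*conj(1) + 1*(-1)*conj(1) + 1*(exp(-2*I*pi/3))*conj(1) + 1*(exp(-I*pi/3))*conj(1)]
      = (1/6)[(1) + (exp(I*pi/3)) + (exp(2*I*pi/3)) + (-1) + (exp(-2*I*pi/3)) + (exp(-I*pi/3))] = 0/6 = 0
  <chi_0*chi_1, chi_1> = (1/6)[1*(1)*conj(1) + 1*(exp(I*pi/3))*conj(exp(I*pi/3)) + 1*(exp(2*I*pi/3))*conj(exp(2*I*pi/3)) + 1*(-1)*conj(-1) + 1*(exp(-2*I*pi/3))*conj(exp(-2*I*pi/3)) + 1*(exp(-I*pi/3))*conj(exp(-I*pi/3))]
      = (1/6)[(1) + (1) + (1) + (1) + (1) + (1)] = 6/6 = 1
  <chi_0*chi_1, chi_2> = (1/6)[1*(1)*conj(1) + 1*(exp(I*pi/3))*conj(exp(2*I*pi/3)) + 1*(exp(2*I*pi/3))*conj(exp(-2*I*pi/3)) + 1*(-1)*conj(1) + 1*(exp(-2*I*pi/3))*conj(exp(2*I*pi/3)) + 1*(exp(-I*pi/3))*conj(exp(-2*I*pi/3))]
      = (1/6)[(1) + (exp(-I*pi/3)) + (exp(-2*I*pi/3)) + (-1) + (exp(2*I*pi/3)) + (exp(I*pi/3))] = 0/6 = 0
  <chi_0*chi_1, chi_3> = (1/6)[1*(1)*conj(1) + 1*(exp(I*pi/3))*conj(-1) + 1*(exp(2*I*pi/3))*conj(1) + 1*(-1)*conj(-1) + 1*(exp(-2*I*pi/3))*conj(1) + 1*(exp(-I*pi/3))*conj(-1)]
      = (1/6)[(1) + (-exp(I*pi/3)) + (exp(2*I*pi/3)) + (1) + (exp(-2*I*pi/3)) + (-exp(-I*pi/3))] = 0/6 = 0
  <chi_0*chi_1, chi_4> = (1/6)[1*(1)*conj(1) + 1*(exp(I*pi/3))*conj(exp(-2*I*pi/3)) + 1*(exp(2*I*pi/3))*conj(exp(2*I*pi/3)) + 1*(-1)*conj(1) + 1*(exp(-2*I*pi/3))*conj(exp(-2*I*pi/3)) + 1*(exp(-I*pi/3))*conj(exp(2*I*pi/3))]
      = (1/6)[(1) + (-1) + (1) + (-1) + (1) + (-1)] = 0/6 = 0
  <chi_0*chi_1, chi_5> = (1/6)[1*(1)*conj(1) + 1*(exp(I*pi/3))*conj(exp(-I*pi/3)) + 1*(exp(2*I*pi/3))*conj(exp(-2*I*pi/3)) + 1*(-1)*conj(-1) + 1*(exp(-2*I*pi/3))*conj(exp(2*I*pi/3)) + 1*(exp(-I*pi/3))*conj(exp(I*pi/3))]
      = (1/6)[(1) + (exp(2*I*pi/3)) + (exp(-2*I*pi/3)) + (1) + (exp(2*I*pi/3)) + (exp(-2*I*pi/3))] = 0/6 = 0
(Exp terms are combined using exp(i*s)*conj(exp(i*t)) = exp(i*(s-t)), and sums of them are collapsed using the identity that for every m > 1 the m distinct m-th roots of unity sum to 0, e.g. 1 + exp(2*I*pi/3) + exp(-2*I*pi/3) = 0.)
Hence the multiplicities are chi_1: 1. Dimension check: dim(chi_0)*dim(chi_1) = 1*1 = 1 and sum (mult * dim) = 1*1 = 1.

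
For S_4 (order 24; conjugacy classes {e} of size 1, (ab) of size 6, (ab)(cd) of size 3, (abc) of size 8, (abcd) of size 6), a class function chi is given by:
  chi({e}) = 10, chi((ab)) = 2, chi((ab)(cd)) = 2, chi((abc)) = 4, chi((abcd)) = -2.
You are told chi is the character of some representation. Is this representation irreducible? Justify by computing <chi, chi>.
Not irreducible (reducible): <chi, chi> = 12 > 1.

Proof sketch: <chi, chi> = (1/|G|) sum_C |C| * |chi(C)|^2 = (1/24)[1*|10|^2 + 6*|2|^2 + 3*|2|^2 + 8*|4|^2 + 6*|-2|^2]
  = (1/24)[(100) + (24) + (12) + (128) + (24)] = 288/24 = 12.
A character is irreducible iff <chi, chi> = 1, so this representation is reducible.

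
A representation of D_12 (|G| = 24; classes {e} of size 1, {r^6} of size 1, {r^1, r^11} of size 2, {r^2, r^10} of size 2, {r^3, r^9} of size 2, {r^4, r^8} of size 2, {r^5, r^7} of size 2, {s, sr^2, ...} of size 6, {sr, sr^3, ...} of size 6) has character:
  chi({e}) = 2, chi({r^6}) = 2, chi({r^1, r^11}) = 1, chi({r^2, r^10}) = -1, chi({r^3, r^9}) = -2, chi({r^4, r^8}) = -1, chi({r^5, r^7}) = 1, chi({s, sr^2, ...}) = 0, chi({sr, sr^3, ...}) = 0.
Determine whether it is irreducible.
Irreducible: <chi, chi> = 1.

Derivation: <chi, chi> = (1/|G|) sum_C |C| * |chi(C)|^2 = (1/24)[1*|2|^2 + 1*|2|^2 + 2*|1|^2 + 2*|-1|^2 + 2*|-2|^2 + 2*|-1|^2 + 2*|1|^2 + 6*|0|^2 + 6*|0|^2]
  = (1/24)[(4) + (4) + (2) + (2) + (8) + (2) + (2) + (0) + (0)] = 24/24 = 1.
A character is irreducible iff <chi, chi> = 1, so this representation is irreducible.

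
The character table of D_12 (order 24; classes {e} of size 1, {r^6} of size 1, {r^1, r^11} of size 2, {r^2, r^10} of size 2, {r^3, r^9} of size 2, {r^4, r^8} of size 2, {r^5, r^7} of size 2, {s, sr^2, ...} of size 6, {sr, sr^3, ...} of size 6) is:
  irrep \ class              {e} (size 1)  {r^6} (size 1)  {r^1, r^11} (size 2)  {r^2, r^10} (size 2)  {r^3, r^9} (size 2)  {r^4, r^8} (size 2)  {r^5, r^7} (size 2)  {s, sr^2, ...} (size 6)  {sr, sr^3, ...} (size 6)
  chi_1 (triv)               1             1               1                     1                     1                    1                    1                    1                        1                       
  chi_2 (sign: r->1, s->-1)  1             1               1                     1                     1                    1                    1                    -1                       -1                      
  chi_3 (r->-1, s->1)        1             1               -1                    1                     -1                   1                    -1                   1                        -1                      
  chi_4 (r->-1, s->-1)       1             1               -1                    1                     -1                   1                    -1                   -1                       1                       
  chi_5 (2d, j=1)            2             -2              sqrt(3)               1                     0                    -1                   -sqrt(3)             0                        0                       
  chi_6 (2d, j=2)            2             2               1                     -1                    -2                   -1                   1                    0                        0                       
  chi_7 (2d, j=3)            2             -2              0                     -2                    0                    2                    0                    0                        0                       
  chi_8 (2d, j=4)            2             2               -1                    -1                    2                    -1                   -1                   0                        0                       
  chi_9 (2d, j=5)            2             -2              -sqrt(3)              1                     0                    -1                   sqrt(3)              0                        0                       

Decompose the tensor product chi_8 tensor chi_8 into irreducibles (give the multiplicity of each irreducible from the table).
chi_8 tensor chi_8 = chi_1 + chi_2 + chi_8 (all other irreducibles have multiplicity 0).

Reasoning: The character of a tensor product is the pointwise product (chi_8 * chi_8)(C) = chi_8(C) * chi_8(C):
  {e}: (2)*(2), {r^6}: (2)*(2), {r^1, r^11}: (-1)*(-1), {r^2, r^10}: (-1)*(-1), {r^3, r^9}: (2)*(2), {r^4, r^8}: (-1)*(-1), {r^5, r^7}: (-1)*(-1), {s, sr^2, ...}: (0)*(0), {sr, sr^3, ...}: (0)*(0)
so (chi_8 * chi_8) takes values
  {e} -> 4, {r^6} -> 4, {r^1, r^11} -> 1, {r^2, r^10} -> 1, {r^3, r^9} -> 4, {r^4, r^8} -> 1, {r^5, r^7} -> 1, {s, sr^2, ...} -> 0, {sr, sr^3, ...} -> 0.
Now take the inner product of this character with each irreducible chi from the table, <chi_8*chi_8, chi> = (1/24) sum_C |C| (chi_8*chi_8)(C) conj(chi(C)):
  <chi_8*chi_8, chi_1> = (1/24)[1*(4)*conj(1) + 1*(4)*conj(1) + 2*(1)*conj(1) + 2*(1)*conj(1) + 2*(4)*conj(1) + 2*(1)*conj(1) + 2*(1)*conj(1) + 6*(0)*conj(1) + 6*(0)*conj(1)]
      = (1/24)[(4) + (4) + (2) + (2) + (8) + (2) + (2) + (0) + (0)] = 24/24 = 1
  <chi_8*chi_8, chi_2> = (1/24)[1*(4)*conj(1) + 1*(4)*conj(1) + 2*(1)*conj(1) + 2*(1)*conj(1) + 2*(4)*conj(1) + 2*(1)*conj(1) + 2*(1)*conj(1) + 6*(0)*conj(-1) + 6*(0)*conj(-1)]
      = (1/24)[(4) + (4) + (2) + (2) + (8) + (2) + (2) + (0) + (0)] = 24/24 = 1
  <chi_8*chi_8, chi_3> = (1/24)[1*(4)*conj(1) + 1*(4)*conj(1) + 2*(1)*conj(-1) + 2*(1)*conj(1) + 2*(4)*conj(-1) + 2*(1)*conj(1) + 2*(1)*conj(-1) + 6*(0)*conj(1) + 6*(0)*conj(-1)]
      = (1/24)[(4) + (4) + (-2) + (2) + (-8) + (2) + (-2) + (0) + (0)] = 0/24 = 0
  <chi_8*chi_8, chi_4> = (1/24)[1*(4)*conj(1) + 1*(4)*conj(1) + 2*(1)*conj(-1) + 2*(1)*conj(1) + 2*(4)*conj(-1) + 2*(1)*conj(1) + 2*(1)*conj(-1) + 6*(0)*conj(-1) + 6*(0)*conj(1)]
      = (1/24)[(4) + (4) + (-2) + (2) + (-8) + (2) + (-2) + (0) + (0)] = 0/24 = 0
  <chi_8*chi_8, chi_5> = (1/24)[1*(4)*conj(2) + 1*(4)*conj(-2) + 2*(1)*conj(sqrt(3)) + 2*(1)*conj(1) + 2*(4)*conj(0) + 2*(1)*conj(-1) + 2*(1)*conj(-sqrt(3)) + 6*(0)*conj(0) + 6*(0)*conj(0)]
      = (1/24)[(8) + (-8) + (2*sqrt(3)) + (2) + (0) + (-2) + (-2*sqrt(3)) + (0) + (0)] = 0/24 = 0
  <chi_8*chi_8, chi_6> = (1/24)[1*(4)*conj(2) + 1*(4)*conj(2) + 2*(1)*conj(1) + 2*(1)*conj(-1) + 2*(4)*conj(-2) + 2*(1)*conj(-1) + 2*(1)*conj(1) + 6*(0)*conj(0) + 6*(0)*conj(0)]
      = (1/24)[(8) + (8) + (2) + (-2) + (-16) + (-2) + (2) + (0) + (0)] = 0/24 = 0
  <chi_8*chi_8, chi_7> = (1/24)[1*(4)*conj(2) + 1*(4)*conj(-2) + 2*(1)*conj(0) + 2*(1)*conj(-2) + 2*(4)*conj(0) + 2*(1)*conj(2) + 2*(1)*conj(0) + 6*(0)*conj(0) + 6*(0)*conj(0)]
      = (1/24)[(8) + (-8) + (0) + (-4) + (0) + (4) + (0) + (0) + (0)] = 0/24 = 0
  <chi_8*chi_8, chi_8> = (1/24)[1*(4)*conj(2) + 1*(4)*conj(2) + 2*(1)*conj(-1) + 2*(1)*conj(-1) + 2*(4)*conj(2) + 2*(1)*conj(-1) + 2*(1)*conj(-1) + 6*(0)*conj(0) + 6*(0)*conj(0)]
      = (1/24)[(8) + (8) + (-2) + (-2) + (16) + (-2) + (-2) + (0) + (0)] = 24/24 = 1
  <chi_8*chi_8, chi_9> = (1/24)[1*(4)*conj(2) + 1*(4)*conj(-2) + 2*(1)*conj(-sqrt(3)) + 2*(1)*conj(1) + 2*(4)*conj(0) + 2*(1)*conj(-1) + 2*(1)*conj(sqrt(3)) + 6*(0)*conj(0) + 6*(0)*conj(0)]
      = (1/24)[(8) + (-8) + (-2*sqrt(3)) + (2) + (0) + (-2) + (2*sqrt(3)) + (0) + (0)] = 0/24 = 0
Hence the multiplicities are chi_1: 1, chi_2: 1, chi_8: 1. Dimension check: dim(chi_8)*dim(chi_8) = 2*2 = 4 and sum (mult * dim) = 1*1 + 1*1 + 1*2 = 4.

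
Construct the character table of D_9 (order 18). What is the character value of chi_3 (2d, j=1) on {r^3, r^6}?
Conjugacy classes: {e} of size 1, {r^1, r^8} of size 2, {r^2, r^7} of size 2, {r^3, r^6} of size 2, {r^4, r^5} of size 2, {s, sr, ..., sr^8} of size 9.
Character table:
  irrep \ class              {e} (size 1)  {r^1, r^8} (size 2)  {r^2, r^7} (size 2)  {r^3, r^6} (size 2)  {r^4, r^5} (size 2)  {s, sr, ..., sr^8} (size 9)
  chi_1 (triv)               1             1                    1                    1                    1                    1                          
  chi_2 (sign: r->1, s->-1)  1             1                    1                    1                    1                    -1                         
  chi_3 (2d, j=1)            2             2*cos(2*pi/9)        2*cos(4*pi/9)        -1                   -2*cos(pi/9)         0                          
  chi_4 (2d, j=2)            2             2*cos(4*pi/9)        -2*cos(pi/9)         -1                   2*cos(2*pi/9)        0                          
  chi_5 (2d, j=3)            2             -1                   -1                   2                    -1                   0                          
  chi_6 (2d, j=4)            2             -2*cos(pi/9)         2*cos(2*pi/9)        -1                   2*cos(4*pi/9)        0                          

Spot check: chi_3 (2d, j=1) on {r^3, r^6} = -1.

Explanation: D_9 has order 2*9 = 18 with 6 conjugacy classes, hence 6 irreducibles. Sum of squared dims 1 + 1 + 4 + 4 + 4 + 4 = 18 = |G|. Linear characters come from the abelianisation; the 2-dimensional irreps have character r^k -> 2*cos(2*pi*j*k/9), reflections -> 0.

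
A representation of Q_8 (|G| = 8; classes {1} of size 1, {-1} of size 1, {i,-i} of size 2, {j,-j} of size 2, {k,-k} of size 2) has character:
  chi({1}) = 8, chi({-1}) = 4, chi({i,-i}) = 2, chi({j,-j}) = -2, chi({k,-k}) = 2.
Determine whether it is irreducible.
Not irreducible (reducible): <chi, chi> = 13 > 1.

<chi, chi> = (1/|G|) sum_C |C| * |chi(C)|^2 = (1/8)[1*|8|^2 + 1*|4|^2 + 2*|2|^2 + 2*|-2|^2 + 2*|2|^2]
  = (1/8)[(64) + (16) + (8) + (8) + (8)] = 104/8 = 13.
A character is irreducible iff <chi, chi> = 1, so this representation is reducible.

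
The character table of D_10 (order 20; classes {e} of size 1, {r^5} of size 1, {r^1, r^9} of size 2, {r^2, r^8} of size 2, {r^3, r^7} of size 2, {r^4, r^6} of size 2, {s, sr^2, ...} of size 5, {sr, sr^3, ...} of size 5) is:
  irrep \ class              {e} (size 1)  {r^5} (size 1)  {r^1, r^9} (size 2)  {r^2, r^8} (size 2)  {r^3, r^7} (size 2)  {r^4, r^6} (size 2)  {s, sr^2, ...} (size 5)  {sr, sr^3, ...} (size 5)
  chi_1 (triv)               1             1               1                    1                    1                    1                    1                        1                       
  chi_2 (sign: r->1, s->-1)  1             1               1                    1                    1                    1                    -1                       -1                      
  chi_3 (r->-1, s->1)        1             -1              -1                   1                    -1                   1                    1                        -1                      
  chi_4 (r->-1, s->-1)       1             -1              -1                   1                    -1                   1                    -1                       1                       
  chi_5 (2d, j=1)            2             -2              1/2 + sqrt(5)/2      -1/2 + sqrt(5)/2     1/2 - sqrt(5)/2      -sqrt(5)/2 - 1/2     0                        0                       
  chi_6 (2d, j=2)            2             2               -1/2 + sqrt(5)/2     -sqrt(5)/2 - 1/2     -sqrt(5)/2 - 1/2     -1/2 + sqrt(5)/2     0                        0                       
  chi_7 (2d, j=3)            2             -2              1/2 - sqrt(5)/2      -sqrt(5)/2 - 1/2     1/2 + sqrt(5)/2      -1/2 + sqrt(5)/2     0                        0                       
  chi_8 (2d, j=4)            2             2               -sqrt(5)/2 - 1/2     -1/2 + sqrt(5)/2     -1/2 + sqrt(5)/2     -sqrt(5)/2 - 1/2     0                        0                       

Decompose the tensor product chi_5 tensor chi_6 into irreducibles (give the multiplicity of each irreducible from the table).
chi_5 tensor chi_6 = chi_5 + chi_7 (all other irreducibles have multiplicity 0).

Explanation: The character of a tensor product is the pointwise product (chi_5 * chi_6)(C) = chi_5(C) * chi_6(C):
  {e}: (2)*(2), {r^5}: (-2)*(2), {r^1, r^9}: (1/2 + sqrt(5)/2)*(-1/2 + sqrt(5)/2), {r^2, r^8}: (-1/2 + sqrt(5)/2)*(-sqrt(5)/2 - 1/2), {r^3, r^7}: (1/2 - sqrt(5)/2)*(-sqrt(5)/2 - 1/2), {r^4, r^6}: (-sqrt(5)/2 - 1/2)*(-1/2 + sqrt(5)/2), {s, sr^2, ...}: (0)*(0), {sr, sr^3, ...}: (0)*(0)
so (chi_5 * chi_6) takes values
  {e} -> 4, {r^5} -> -4, {r^1, r^9} -> 1, {r^2, r^8} -> -1, {r^3, r^7} -> 1, {r^4, r^6} -> -1, {s, sr^2, ...} -> 0, {sr, sr^3, ...} -> 0.
Now take the inner product of this character with each irreducible chi from the table, <chi_5*chi_6, chi> = (1/20) sum_C |C| (chi_5*chi_6)(C) conj(chi(C)):
  <chi_5*chi_6, chi_1> = (1/20)[1*(4)*conj(1) + 1*(-4)*conj(1) + 2*(1)*conj(1) + 2*(-1)*conj(1) + 2*(1)*conj(1) + 2*(-1)*conj(1) + 5*(0)*conj(1) + 5*(0)*conj(1)]
      = (1/20)[(4) + (-4) + (2) + (-2) + (2) + (-2) + (0) + (0)] = 0/20 = 0
  <chi_5*chi_6, chi_2> = (1/20)[1*(4)*conj(1) + 1*(-4)*conj(1) + 2*(1)*conj(1) + 2*(-1)*conj(1) + 2*(1)*conj(1) + 2*(-1)*conj(1) + 5*(0)*conj(-1) + 5*(0)*conj(-1)]
      = (1/20)[(4) + (-4) + (2) + (-2) + (2) + (-2) + (0) + (0)] = 0/20 = 0
  <chi_5*chi_6, chi_3> = (1/20)[1*(4)*conj(1) + 1*(-4)*conj(-1) + 2*(1)*conj(-1) + 2*(-1)*conj(1) + 2*(1)*conj(-1) + 2*(-1)*conj(1) + 5*(0)*conj(1) + 5*(0)*conj(-1)]
      = (1/20)[(4) + (4) + (-2) + (-2) + (-2) + (-2) + (0) + (0)] = 0/20 = 0
  <chi_5*chi_6, chi_4> = (1/20)[1*(4)*conj(1) + 1*(-4)*conj(-1) + 2*(1)*conj(-1) + 2*(-1)*conj(1) + 2*(1)*conj(-1) + 2*(-1)*conj(1) + 5*(0)*conj(-1) + 5*(0)*conj(1)]
      = (1/20)[(4) + (4) + (-2) + (-2) + (-2) + (-2) + (0) + (0)] = 0/20 = 0
  <chi_5*chi_6, chi_5> = (1/20)[1*(4)*conj(2) + 1*(-4)*conj(-2) + 2*(1)*conj(1/2 + sqrt(5)/2) + 2*(-1)*conj(-1/2 + sqrt(5)/2) + 2*(1)*conj(1/2 - sqrt(5)/2) + 2*(-1)*conj(-sqrt(5)/2 - 1/2) + 5*(0)*conj(0) + 5*(0)*conj(0)]
      = (1/20)[(8) + (8) + (1 + sqrt(5)) + (1 - sqrt(5)) + (1 - sqrt(5)) + (1 + sqrt(5)) + (0) + (0)] = 20/20 = 1
  <chi_5*chi_6, chi_6> = (1/20)[1*(4)*conj(2) + 1*(-4)*conj(2) + 2*(1)*conj(-1/2 + sqrt(5)/2) + 2*(-1)*conj(-sqrt(5)/2 - 1/2) + 2*(1)*conj(-sqrt(5)/2 - 1/2) + 2*(-1)*conj(-1/2 + sqrt(5)/2) + 5*(0)*conj(0) + 5*(0)*conj(0)]
      = (1/20)[(8) + (-8) + (-1 + sqrt(5)) + (1 + sqrt(5)) + (-sqrt(5) - 1) + (1 - sqrt(5)) + (0) + (0)] = 0/20 = 0
  <chi_5*chi_6, chi_7> = (1/20)[1*(4)*conj(2) + 1*(-4)*conj(-2) + 2*(1)*conj(1/2 - sqrt(5)/2) + 2*(-1)*conj(-sqrt(5)/2 - 1/2) + 2*(1)*conj(1/2 + sqrt(5)/2) + 2*(-1)*conj(-1/2 + sqrt(5)/2) + 5*(0)*conj(0) + 5*(0)*conj(0)]
      = (1/20)[(8) + (8) + (1 - sqrt(5)) + (1 + sqrt(5)) + (1 + sqrt(5)) + (1 - sqrt(5)) + (0) + (0)] = 20/20 = 1
  <chi_5*chi_6, chi_8> = (1/20)[1*(4)*conj(2) + 1*(-4)*conj(2) + 2*(1)*conj(-sqrt(5)/2 - 1/2) + 2*(-1)*conj(-1/2 + sqrt(5)/2) + 2*(1)*conj(-1/2 + sqrt(5)/2) + 2*(-1)*conj(-sqrt(5)/2 - 1/2) + 5*(0)*conj(0) + 5*(0)*conj(0)]
      = (1/20)[(8) + (-8) + (-sqrt(5) - 1) + (1 - sqrt(5)) + (-1 + sqrt(5)) + (1 + sqrt(5)) + (0) + (0)] = 0/20 = 0
Hence the multiplicities are chi_5: 1, chi_7: 1. Dimension check: dim(chi_5)*dim(chi_6) = 2*2 = 4 and sum (mult * dim) = 1*2 + 1*2 = 4.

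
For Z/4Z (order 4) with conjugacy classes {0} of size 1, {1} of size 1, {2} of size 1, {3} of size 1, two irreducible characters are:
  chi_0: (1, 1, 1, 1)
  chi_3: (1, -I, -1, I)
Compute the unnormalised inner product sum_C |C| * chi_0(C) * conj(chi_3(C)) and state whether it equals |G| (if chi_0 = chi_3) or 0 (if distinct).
Sum = 0; so <chi_0, chi_3> = 0 (distinct irreducibles are orthogonal).

Working: Compute term by term over conjugacy classes (|C| * chi_0(C) * conj(chi_3(C))):
  1*(1)*conj(1) + 1*(1)*conj(-I) + 1*(1)*conj(-1) + 1*(1)*conj(I)
  = (1) + (I) + (-1) + (-I)
  = 0.
(Exp terms are combined using exp(i*s)*conj(exp(i*t)) = exp(i*(s-t)), and sums of them are collapsed using the identity that for every m > 1 the m distinct m-th roots of unity sum to 0, e.g. 1 + exp(2*I*pi/3) + exp(-2*I*pi/3) = 0.)
Dividing by |G| = 4 gives 0/4 = 0, matching the row-orthogonality relation <chi_0, chi_3> = [chi_0 = chi_3].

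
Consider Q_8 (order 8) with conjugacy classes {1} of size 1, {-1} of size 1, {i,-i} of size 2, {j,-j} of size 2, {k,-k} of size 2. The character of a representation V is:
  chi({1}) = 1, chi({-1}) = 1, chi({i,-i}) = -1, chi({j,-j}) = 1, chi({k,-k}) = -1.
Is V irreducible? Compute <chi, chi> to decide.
Irreducible: <chi, chi> = 1.

Reasoning: <chi, chi> = (1/|G|) sum_C |C| * |chi(C)|^2 = (1/8)[1*|1|^2 + 1*|1|^2 + 2*|-1|^2 + 2*|1|^2 + 2*|-1|^2]
  = (1/8)[(1) + (1) + (2) + (2) + (2)] = 8/8 = 1.
A character is irreducible iff <chi, chi> = 1, so this representation is irreducible.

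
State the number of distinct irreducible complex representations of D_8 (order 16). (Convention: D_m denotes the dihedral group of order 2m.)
7

Why: The number of irreducible complex representations of a finite group equals its number of conjugacy classes. D_8 has 7 conjugacy classes (n/2 + 3 for n even), so D_8 (order 16) has exactly 7 irreducible complex representations.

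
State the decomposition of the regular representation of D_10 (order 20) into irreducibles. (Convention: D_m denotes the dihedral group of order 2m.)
Each irreducible V_i of dimension d_i appears with multiplicity d_i, i.e. rho_reg = (direct sum over all irreducibles V_i) d_i V_i. The irreducible dimensions for D_10 are 1, 1, 1, 1, 2, 2, 2, 2: 4 irreducibles of dimension 1, each with multiplicity 1; 4 irreducibles of dimension 2, each with multiplicity 2. Total dimension 4*1*1 + 4*2*2 = 20 = |G|.

Proof sketch: General theorem: in the regular representation of a finite group G, each irreducible appears with multiplicity equal to its dimension. Check: dim(rho_reg) = sum d_i^2 = 1 + 1 + 1 + 1 + 4 + 4 + 4 + 4 = 20 = |G|.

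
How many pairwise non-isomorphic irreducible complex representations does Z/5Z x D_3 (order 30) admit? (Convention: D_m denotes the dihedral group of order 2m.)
15

Explanation: The number of irreducible complex representations of a finite group equals its number of conjugacy classes. For a direct product, #classes(G x H) = #classes(G) * #classes(H). Z/5Z has 5 classes (abelian), D_3 has 3 classes, so 5 * 3 = 15, so Z/5Z x D_3 (order 30) has exactly 15 irreducible complex representations.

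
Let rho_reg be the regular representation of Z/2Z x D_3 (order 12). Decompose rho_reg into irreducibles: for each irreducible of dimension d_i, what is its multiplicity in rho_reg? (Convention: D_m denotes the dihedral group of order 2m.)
Each irreducible V_i of dimension d_i appears with multiplicity d_i, i.e. rho_reg = (direct sum over all irreducibles V_i) d_i V_i. The irreducible dimensions for Z/2Z x D_3 are 1, 1, 1, 1, 2, 2: 4 irreducibles of dimension 1, each with multiplicity 1; 2 irreducibles of dimension 2, each with multiplicity 2. Total dimension 4*1*1 + 2*2*2 = 12 = |G|.

Argument: General theorem: in the regular representation of a finite group G, each irreducible appears with multiplicity equal to its dimension. Check: dim(rho_reg) = sum d_i^2 = 1 + 1 + 1 + 1 + 4 + 4 = 12 = |G|.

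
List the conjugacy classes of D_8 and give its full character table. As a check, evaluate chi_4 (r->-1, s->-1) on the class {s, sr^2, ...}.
Conjugacy classes: {e} of size 1, {r^4} of size 1, {r^1, r^7} of size 2, {r^2, r^6} of size 2, {r^3, r^5} of size 2, {s, sr^2, ...} of size 4, {sr, sr^3, ...} of size 4.
Character table:
  irrep \ class              {e} (size 1)  {r^4} (size 1)  {r^1, r^7} (size 2)  {r^2, r^6} (size 2)  {r^3, r^5} (size 2)  {s, sr^2, ...} (size 4)  {sr, sr^3, ...} (size 4)
  chi_1 (triv)               1             1               1                    1                    1                    1                        1                       
  chi_2 (sign: r->1, s->-1)  1             1               1                    1                    1                    -1                       -1                      
  chi_3 (r->-1, s->1)        1             1               -1                   1                    -1                   1                        -1                      
  chi_4 (r->-1, s->-1)       1             1               -1                   1                    -1                   -1                       1                       
  chi_5 (2d, j=1)            2             -2              sqrt(2)              0                    -sqrt(2)             0                        0                       
  chi_6 (2d, j=2)            2             2               0                    -2                   0                    0                        0                       
  chi_7 (2d, j=3)            2             -2              -sqrt(2)             0                    sqrt(2)              0                        0                       

Spot check: chi_4 (r->-1, s->-1) on {s, sr^2, ...} = -1.

Reasoning: D_8 has order 2*8 = 16 with 7 conjugacy classes, hence 7 irreducibles. Sum of squared dims 1 + 1 + 1 + 1 + 4 + 4 + 4 = 16 = |G|. Linear characters come from the abelianisation; the 2-dimensional irreps have character r^k -> 2*cos(2*pi*j*k/8), reflections -> 0.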